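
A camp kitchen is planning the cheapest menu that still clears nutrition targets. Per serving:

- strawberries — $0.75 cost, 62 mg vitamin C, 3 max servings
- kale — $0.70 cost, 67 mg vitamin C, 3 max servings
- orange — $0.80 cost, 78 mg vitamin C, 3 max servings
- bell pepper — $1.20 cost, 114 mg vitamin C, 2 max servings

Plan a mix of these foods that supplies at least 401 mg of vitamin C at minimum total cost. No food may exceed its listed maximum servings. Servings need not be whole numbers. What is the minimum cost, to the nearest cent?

Cost per mg of vitamin C: orange $0.0103, kale $0.0104, bell pepper $0.0105, strawberries $0.0121.
Take 3 servings of orange: +234.0 mg vitamin C for $2.40 (total $2.40, still need 167.0 mg).
Take 2.493 servings of kale: +167.0 mg vitamin C for $1.74 (total $4.14, still need 0.0 mg).
Filling from the cheapest source first is optimal under one linear minimum: $4.14.

$4.14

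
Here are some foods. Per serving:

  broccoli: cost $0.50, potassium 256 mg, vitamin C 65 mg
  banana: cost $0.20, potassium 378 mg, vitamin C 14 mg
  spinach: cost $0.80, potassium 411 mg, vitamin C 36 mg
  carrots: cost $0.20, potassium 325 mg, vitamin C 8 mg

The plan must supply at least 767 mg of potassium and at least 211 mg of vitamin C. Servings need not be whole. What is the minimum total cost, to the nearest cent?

The cheapest plan sits at a corner of the feasible region — with two constraints it uses at most two foods.
broccoli only: max(767/256, 211/65) = 3.246 servings → $1.62.
banana only: max(767/378, 211/14) = 15.07 servings → $3.01.
spinach only: max(767/411, 211/36) = 5.861 servings → $4.69.
carrots only: max(767/325, 211/8) = 26.38 servings → $5.28.
broccoli + banana with both targets exact would need a negative amount; discard.
broccoli + spinach with both targets exact would need a negative amount; discard.
broccoli + carrots: intersection lies outside the first quadrant.
banana + spinach: the both-tight solution has a negative serving — not a feasible corner.
banana + carrots: the both-tight solution has a negative serving — not a feasible corner.
spinach + carrots with both targets exact would need a negative amount; discard.
The minimum over all feasible corners is $1.62.

$1.62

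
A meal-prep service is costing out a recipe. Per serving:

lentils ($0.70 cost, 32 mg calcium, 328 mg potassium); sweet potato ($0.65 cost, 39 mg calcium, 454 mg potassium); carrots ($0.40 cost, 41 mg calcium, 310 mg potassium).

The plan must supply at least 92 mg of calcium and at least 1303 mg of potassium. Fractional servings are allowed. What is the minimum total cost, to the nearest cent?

$1.68

Compare the cost at each extreme point of the feasible region.
lentils only: max(92/32, 1303/328) = 3.973 servings → $2.78.
sweet potato only: max(92/39, 1303/454) = 2.87 servings → $1.87.
carrots only: max(92/41, 1303/310) = 4.203 servings → $1.68.
lentils + sweet potato: intersection lies outside the first quadrant.
lentils + carrots with both targets exact would need a negative amount; discard.
sweet potato + carrots: intersection lies outside the first quadrant.
Cheapest feasible corner: $1.68.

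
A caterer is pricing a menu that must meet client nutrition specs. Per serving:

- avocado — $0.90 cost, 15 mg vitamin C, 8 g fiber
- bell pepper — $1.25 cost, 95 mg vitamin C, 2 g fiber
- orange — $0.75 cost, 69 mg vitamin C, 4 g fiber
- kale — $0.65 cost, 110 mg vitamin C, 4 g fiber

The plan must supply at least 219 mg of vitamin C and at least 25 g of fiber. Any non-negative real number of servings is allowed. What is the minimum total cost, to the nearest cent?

Minimising a linear cost over {vitamin C ≥ 219, fiber ≥ 25, servings ≥ 0} — the optimum is at a vertex, using one or two foods.
avocado only: max(219/15, 25/8) = 14.6 servings → $13.14.
bell pepper only: max(219/95, 25/2) = 12.5 servings → $15.62.
orange only: max(219/69, 25/4) = 6.25 servings → $4.69.
kale only: max(219/110, 25/4) = 6.25 servings → $4.06.
avocado + bell pepper with both tight: 2.653 servings and 1.886 servings → $4.75.
avocado + orange with both tight: 1.726 servings and 2.799 servings → $3.65.
avocado + kale with both tight: 2.285 servings and 1.679 servings → $3.15.
bell pepper + orange with both targets exact would need a negative amount; discard.
bell pepper + kale: the both-tight solution has a negative serving — not a feasible corner.
orange + kale: intersection lies outside the first quadrant.
Cheapest feasible corner: $3.15.

$3.15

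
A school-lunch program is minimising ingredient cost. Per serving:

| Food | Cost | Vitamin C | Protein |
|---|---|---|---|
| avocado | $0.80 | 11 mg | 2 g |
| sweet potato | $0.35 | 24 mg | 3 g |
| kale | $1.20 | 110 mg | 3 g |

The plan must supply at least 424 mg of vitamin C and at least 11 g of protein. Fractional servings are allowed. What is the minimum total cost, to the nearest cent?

$4.63

An LP optimum is at a vertex; with two nutrient constraints at most two foods are used. Check each candidate.
avocado only: max(424/11, 11/2) = 38.55 servings → $30.84.
sweet potato only: max(424/24, 11/3) = 17.67 servings → $6.18.
kale only: max(424/110, 11/3) = 3.855 servings → $4.63.
avocado + sweet potato: intersection lies outside the first quadrant.
avocado + kale with both targets exact would need a negative amount; discard.
sweet potato + kale: intersection lies outside the first quadrant.
The minimum over all feasible corners is $4.63.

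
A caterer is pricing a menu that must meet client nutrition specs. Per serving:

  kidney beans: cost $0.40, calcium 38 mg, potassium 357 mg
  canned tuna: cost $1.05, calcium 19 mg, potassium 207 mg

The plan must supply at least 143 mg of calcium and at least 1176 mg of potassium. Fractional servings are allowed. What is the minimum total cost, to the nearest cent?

$1.51

kidney beans only: max(143/38, 1176/357) = 3.763 servings → $1.51.
canned tuna only: max(143/19, 1176/207) = 7.526 servings → $7.90.
kidney beans + canned tuna: the both-tight solution has a negative serving — not a feasible corner.
Cheapest feasible corner: $1.51.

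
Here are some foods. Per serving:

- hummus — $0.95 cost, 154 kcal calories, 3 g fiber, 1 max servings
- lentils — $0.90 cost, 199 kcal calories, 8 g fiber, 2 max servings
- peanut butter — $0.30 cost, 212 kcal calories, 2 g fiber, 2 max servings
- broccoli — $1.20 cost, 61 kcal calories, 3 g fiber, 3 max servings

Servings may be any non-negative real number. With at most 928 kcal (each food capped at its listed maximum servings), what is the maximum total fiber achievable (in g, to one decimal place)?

Fiber per kcal: broccoli 0.04918, lentils 0.0402, hummus 0.01948, peanut butter 0.009434.
Take 3 servings of broccoli: uses 183 kcal, +9.0 g fiber (running total 9.0 g).
Take 2 servings of lentils: uses 398 kcal, +16.0 g fiber (running total 25.0 g).
Take 1 serving of hummus: uses 154 kcal, +3.0 g fiber (running total 28.0 g).
Take 0.9104 servings of peanut butter: uses 193 kcal, +1.8 g fiber (running total 29.8 g).
Filling greedily by fiber-per-kcal is optimal for one linear limit, giving 29.8 g.

29.8 g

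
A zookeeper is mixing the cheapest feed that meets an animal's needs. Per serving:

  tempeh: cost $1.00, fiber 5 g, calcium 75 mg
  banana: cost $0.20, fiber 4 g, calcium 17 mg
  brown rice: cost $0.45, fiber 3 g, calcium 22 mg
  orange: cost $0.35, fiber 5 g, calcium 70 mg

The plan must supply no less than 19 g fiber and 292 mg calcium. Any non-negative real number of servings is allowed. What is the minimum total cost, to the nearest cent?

For a min-cost LP with two ≥-constraints, a basic feasible solution has at most two positive variables.
tempeh only: max(19/5, 292/75) = 3.893 servings → $3.89.
banana only: max(19/4, 292/17) = 17.18 servings → $3.44.
brown rice only: max(19/3, 292/22) = 13.27 servings → $5.97.
orange only: max(19/5, 292/70) = 4.171 servings → $1.46.
tempeh + banana: intersection lies outside the first quadrant.
tempeh + brown rice: the both-tight solution has a negative serving — not a feasible corner.
tempeh + orange with both targets exact would need a negative amount; discard.
banana + brown rice with both targets exact would need a negative amount; discard.
banana + orange with both targets exact would need a negative amount; discard.
brown rice + orange with both targets exact would need a negative amount; discard.
So the least-cost plan costs $1.46.

$1.46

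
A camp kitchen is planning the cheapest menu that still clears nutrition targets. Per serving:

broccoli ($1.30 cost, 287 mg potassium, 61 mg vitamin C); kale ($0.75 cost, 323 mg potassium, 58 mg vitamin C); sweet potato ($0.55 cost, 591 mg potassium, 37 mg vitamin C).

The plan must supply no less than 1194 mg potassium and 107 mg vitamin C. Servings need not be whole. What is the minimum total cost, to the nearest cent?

$1.49

For a min-cost LP with two ≥-constraints, a basic feasible solution has at most two positive variables.
broccoli only: max(1194/287, 107/61) = 4.16 servings → $5.41.
kale only: max(1194/323, 107/58) = 3.697 servings → $2.77.
sweet potato only: max(1194/591, 107/37) = 2.892 servings → $1.59.
broccoli + kale: intersection lies outside the first quadrant.
broccoli + sweet potato with both tight: 0.7494 servings and 1.656 servings → $1.89.
kale + sweet potato with both tight: 0.8536 servings and 1.554 servings → $1.49.
The minimum over all feasible corners is $1.49.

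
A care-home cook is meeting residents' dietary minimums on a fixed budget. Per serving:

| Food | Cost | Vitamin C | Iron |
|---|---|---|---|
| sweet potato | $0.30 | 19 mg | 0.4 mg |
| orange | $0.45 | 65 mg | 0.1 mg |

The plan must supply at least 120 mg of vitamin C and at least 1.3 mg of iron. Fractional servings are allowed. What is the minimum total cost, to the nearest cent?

$1.34

Compare the cost at each extreme point of the feasible region.
sweet potato only: max(120/19, 1.3/0.4) = 6.316 servings → $1.89.
orange only: max(120/65, 1.3/0.1) = 13 servings → $5.85.
sweet potato + orange with both tight: 3.008 servings and 0.9668 servings → $1.34.
Cheapest feasible corner: $1.34.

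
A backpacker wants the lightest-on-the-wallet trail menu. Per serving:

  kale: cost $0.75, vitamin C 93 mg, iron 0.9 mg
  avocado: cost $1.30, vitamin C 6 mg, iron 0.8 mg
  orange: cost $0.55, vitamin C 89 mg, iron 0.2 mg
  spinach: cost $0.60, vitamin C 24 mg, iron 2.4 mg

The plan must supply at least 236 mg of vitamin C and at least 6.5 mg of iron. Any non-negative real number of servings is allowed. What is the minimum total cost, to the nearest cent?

Compare the cost at each extreme point of the feasible region.
kale only: max(236/93, 6.5/0.9) = 7.222 servings → $5.42.
avocado only: max(236/6, 6.5/0.8) = 39.33 servings → $51.13.
orange only: max(236/89, 6.5/0.2) = 32.5 servings → $17.88.
spinach only: max(236/24, 6.5/2.4) = 9.833 servings → $5.90.
kale + avocado with both tight: 2.171 servings and 5.683 servings → $9.02.
kale + orange with both targets exact would need a negative amount; discard.
kale + spinach with both tight: 2.036 servings and 1.945 servings → $2.69.
avocado + orange with both tight: 7.59 servings and 2.14 servings → $11.04.
avocado + spinach with both targets exact would need a negative amount; discard.
orange + spinach with both tight: 1.966 servings and 2.545 servings → $2.61.
Cheapest feasible corner: $2.61.

$2.61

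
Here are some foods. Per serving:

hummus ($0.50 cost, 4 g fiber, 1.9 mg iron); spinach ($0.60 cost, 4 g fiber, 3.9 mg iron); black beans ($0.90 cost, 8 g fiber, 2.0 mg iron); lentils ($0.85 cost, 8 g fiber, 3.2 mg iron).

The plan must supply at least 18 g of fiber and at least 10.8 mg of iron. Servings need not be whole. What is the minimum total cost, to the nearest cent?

For a min-cost LP with two ≥-constraints, a basic feasible solution has at most two positive variables.
hummus only: max(18/4, 10.8/1.9) = 5.684 servings → $2.84.
spinach only: max(18/4, 10.8/3.9) = 4.5 servings → $2.70.
black beans only: max(18/8, 10.8/2.0) = 5.4 servings → $4.86.
lentils only: max(18/8, 10.8/3.2) = 3.375 servings → $2.87.
hummus + spinach with both tight: 3.375 servings and 1.125 servings → $2.36.
hummus + black beans: intersection lies outside the first quadrant.
hummus + lentils: intersection lies outside the first quadrant.
spinach + black beans with both tight: 2.172 servings and 1.164 servings → $2.35.
spinach + lentils with both tight: 1.565 servings and 1.467 servings → $2.19.
black beans + lentils: the both-tight solution has a negative serving — not a feasible corner.
The minimum over all feasible corners is $2.19.

$2.19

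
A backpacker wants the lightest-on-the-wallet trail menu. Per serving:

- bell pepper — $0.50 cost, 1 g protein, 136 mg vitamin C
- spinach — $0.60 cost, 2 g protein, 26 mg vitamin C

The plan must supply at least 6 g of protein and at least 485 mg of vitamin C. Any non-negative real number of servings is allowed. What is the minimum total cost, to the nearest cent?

$2.46

Compare the cost at each extreme point of the feasible region.
bell pepper only: max(6/1, 485/136) = 6 servings → $3.00.
spinach only: max(6/2, 485/26) = 18.65 servings → $11.19.
bell pepper + spinach with both tight: 3.309 servings and 1.346 servings → $2.46.
The minimum over all feasible corners is $2.46.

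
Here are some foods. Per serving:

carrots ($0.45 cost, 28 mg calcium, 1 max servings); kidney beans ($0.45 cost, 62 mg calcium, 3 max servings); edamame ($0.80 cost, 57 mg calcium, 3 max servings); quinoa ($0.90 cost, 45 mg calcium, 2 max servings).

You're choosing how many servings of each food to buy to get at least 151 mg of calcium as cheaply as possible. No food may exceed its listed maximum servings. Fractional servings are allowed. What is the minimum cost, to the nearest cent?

$1.10

Cost per mg of calcium: kidney beans $0.0073, edamame $0.0140, carrots $0.0161, quinoa $0.0200.
Take 2.435 servings of kidney beans: +151.0 mg calcium for $1.10 (total $1.10, still need 0.0 mg).
Filling from the cheapest source first is optimal under one linear minimum: $1.10.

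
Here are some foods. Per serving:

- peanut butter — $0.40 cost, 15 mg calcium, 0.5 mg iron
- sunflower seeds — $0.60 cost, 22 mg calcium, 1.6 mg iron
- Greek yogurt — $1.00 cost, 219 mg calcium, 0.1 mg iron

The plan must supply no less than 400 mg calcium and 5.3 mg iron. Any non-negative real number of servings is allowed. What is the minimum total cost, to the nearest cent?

$3.43

The cheapest plan sits at a corner of the feasible region — with two constraints it uses at most two foods.
peanut butter only: max(400/15, 5.3/0.5) = 26.67 servings → $10.67.
sunflower seeds only: max(400/22, 5.3/1.6) = 18.18 servings → $10.91.
Greek yogurt only: max(400/219, 5.3/0.1) = 53 servings → $53.00.
peanut butter + sunflower seeds: intersection lies outside the first quadrant.
peanut butter + Greek yogurt with both tight: 10.38 servings and 1.116 servings → $5.27.
sunflower seeds + Greek yogurt with both tight: 3.219 servings and 1.503 servings → $3.43.
Cheapest feasible corner: $3.43.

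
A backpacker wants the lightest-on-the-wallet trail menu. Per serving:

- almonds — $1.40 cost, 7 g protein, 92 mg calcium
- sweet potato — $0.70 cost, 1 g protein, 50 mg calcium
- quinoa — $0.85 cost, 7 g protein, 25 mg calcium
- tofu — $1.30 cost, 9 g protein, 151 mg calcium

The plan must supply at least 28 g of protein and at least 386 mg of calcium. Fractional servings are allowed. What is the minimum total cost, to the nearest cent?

$3.90

Minimising a linear cost over {protein ≥ 28, calcium ≥ 386, servings ≥ 0} — the optimum is at a vertex, using one or two foods.
almonds only: max(28/7, 386/92) = 4.196 servings → $5.87.
sweet potato only: max(28/1, 386/50) = 28 servings → $19.60.
quinoa only: max(28/7, 386/25) = 15.44 servings → $13.12.
tofu only: max(28/9, 386/151) = 3.111 servings → $4.04.
almonds + sweet potato with both tight: 3.93 servings and 0.4884 servings → $5.84.
almonds + quinoa: intersection lies outside the first quadrant.
almonds + tofu with both tight: 3.293 servings and 0.5502 servings → $5.32.
sweet potato + quinoa with both tight: 6.16 servings and 3.12 servings → $6.96.
sweet potato + tofu: intersection lies outside the first quadrant.
quinoa + tofu with both tight: 0.9062 servings and 2.406 servings → $3.90.
So the least-cost plan costs $3.90.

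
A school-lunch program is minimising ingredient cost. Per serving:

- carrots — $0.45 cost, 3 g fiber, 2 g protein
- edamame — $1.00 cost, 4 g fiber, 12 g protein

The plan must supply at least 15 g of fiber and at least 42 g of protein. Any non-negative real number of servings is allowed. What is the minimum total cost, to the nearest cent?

$3.62

For a min-cost LP with two ≥-constraints, a basic feasible solution has at most two positive variables.
carrots only: max(15/3, 42/2) = 21 servings → $9.45.
edamame only: max(15/4, 42/12) = 3.75 servings → $3.75.
carrots + edamame with both tight: 0.4286 servings and 3.429 servings → $3.62.
The minimum over all feasible corners is $3.62.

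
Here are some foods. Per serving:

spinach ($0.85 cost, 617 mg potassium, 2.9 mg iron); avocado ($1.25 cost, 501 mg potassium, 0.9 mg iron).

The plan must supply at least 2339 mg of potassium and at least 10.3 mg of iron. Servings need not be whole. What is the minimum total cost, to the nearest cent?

$3.22

The cheapest plan sits at a corner of the feasible region — with two constraints it uses at most two foods.
spinach only: max(2339/617, 10.3/2.9) = 3.791 servings → $3.22.
avocado only: max(2339/501, 10.3/0.9) = 11.44 servings → $14.31.
spinach + avocado with both tight: 3.404 servings and 0.4768 servings → $3.49.
So the least-cost plan costs $3.22.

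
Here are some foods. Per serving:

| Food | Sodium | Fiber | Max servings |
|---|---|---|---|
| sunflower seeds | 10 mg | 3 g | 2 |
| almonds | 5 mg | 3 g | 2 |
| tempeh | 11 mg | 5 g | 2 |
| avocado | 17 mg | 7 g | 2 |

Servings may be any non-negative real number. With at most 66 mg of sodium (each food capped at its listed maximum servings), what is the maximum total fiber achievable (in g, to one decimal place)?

Fiber per mg sodium: almonds 0.6, tempeh 0.4545, avocado 0.4118, sunflower seeds 0.3.
Take 2 servings of almonds: uses 10 mg sodium, +6.0 g fiber (running total 6.0 g).
Take 2 servings of tempeh: uses 22 mg sodium, +10.0 g fiber (running total 16.0 g).
Take 2 servings of avocado: uses 34 mg sodium, +14.0 g fiber (running total 30.0 g).
Filling greedily by fiber-per-mg sodium is optimal for one linear limit, giving 30.0 g.

30.0 g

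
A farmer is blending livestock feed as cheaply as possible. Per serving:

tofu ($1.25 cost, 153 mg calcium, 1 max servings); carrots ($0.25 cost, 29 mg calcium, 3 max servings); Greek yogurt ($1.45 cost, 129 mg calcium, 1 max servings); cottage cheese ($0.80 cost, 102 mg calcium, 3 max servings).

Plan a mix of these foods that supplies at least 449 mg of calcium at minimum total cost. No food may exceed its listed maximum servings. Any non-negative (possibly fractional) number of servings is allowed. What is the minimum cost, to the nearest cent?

Cost per mg of calcium: cottage cheese $0.0078, tofu $0.0082, carrots $0.0086, Greek yogurt $0.0112.
Take 3 servings of cottage cheese: +306.0 mg calcium for $2.40 (total $2.40, still need 143.0 mg).
Take 0.9346 servings of tofu: +143.0 mg calcium for $1.17 (total $3.57, still need 0.0 mg).
Filling from the cheapest source first is optimal under one linear minimum: $3.57.

$3.57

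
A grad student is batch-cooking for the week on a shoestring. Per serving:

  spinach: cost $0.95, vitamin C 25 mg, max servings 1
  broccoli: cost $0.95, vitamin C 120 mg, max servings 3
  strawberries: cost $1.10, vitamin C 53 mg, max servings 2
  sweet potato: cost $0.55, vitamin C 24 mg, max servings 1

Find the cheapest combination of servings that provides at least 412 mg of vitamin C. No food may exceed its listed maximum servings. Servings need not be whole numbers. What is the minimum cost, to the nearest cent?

$3.93

Cost per mg of vitamin C: broccoli $0.0079, strawberries $0.0208, sweet potato $0.0229, spinach $0.0380.
Take 3 servings of broccoli: +360.0 mg vitamin C for $2.85 (total $2.85, still need 52.0 mg).
Take 0.9811 servings of strawberries: +52.0 mg vitamin C for $1.08 (total $3.93, still need 0.0 mg).
Greedy by cheapest-per-mg is optimal for a single linear constraint, so the minimum cost is $3.93.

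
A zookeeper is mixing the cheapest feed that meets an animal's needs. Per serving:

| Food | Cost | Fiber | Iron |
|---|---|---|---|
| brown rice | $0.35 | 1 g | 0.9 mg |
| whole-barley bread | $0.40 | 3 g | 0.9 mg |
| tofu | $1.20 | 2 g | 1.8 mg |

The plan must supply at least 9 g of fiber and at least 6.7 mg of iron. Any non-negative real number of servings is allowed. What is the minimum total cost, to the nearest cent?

$2.64

With two linear requirements the optimum uses one or two foods; enumerate the corners.
brown rice only: max(9/1, 6.7/0.9) = 9 servings → $3.15.
whole-barley bread only: max(9/3, 6.7/0.9) = 7.444 servings → $2.98.
tofu only: max(9/2, 6.7/1.8) = 4.5 servings → $5.40.
brown rice + whole-barley bread with both tight: 6.667 servings and 0.7778 servings → $2.64.
brown rice + tofu (both tight): parallel constraints — no distinct corner.
whole-barley bread + tofu with both tight: 0.7778 servings and 3.333 servings → $4.31.
The minimum over all feasible corners is $2.64.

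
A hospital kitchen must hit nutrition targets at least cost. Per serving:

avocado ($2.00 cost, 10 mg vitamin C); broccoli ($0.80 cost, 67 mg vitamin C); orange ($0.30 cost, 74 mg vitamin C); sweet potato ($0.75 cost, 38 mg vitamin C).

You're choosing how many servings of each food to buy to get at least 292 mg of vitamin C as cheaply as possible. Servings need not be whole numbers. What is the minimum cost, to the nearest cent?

Cost per mg of vitamin C: orange $0.0041, broccoli $0.0119, sweet potato $0.0197, avocado $0.2000.
With no serving limits, use only orange: 292 mg / 74 mg = 3.946 servings × $0.30 = $1.18.

$1.18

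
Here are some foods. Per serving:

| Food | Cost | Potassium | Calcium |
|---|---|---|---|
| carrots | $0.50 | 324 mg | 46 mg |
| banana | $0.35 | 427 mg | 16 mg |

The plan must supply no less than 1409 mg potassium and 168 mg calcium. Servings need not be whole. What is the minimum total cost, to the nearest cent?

$1.95

Two binding constraints pin down two serving amounts, so the optimal mix uses at most two foods. The candidates are each food alone (scaled to the tighter of potassium/calcium) and each pair with both constraints tight.
carrots only: max(1409/324, 168/46) = 4.349 servings → $2.17.
banana only: max(1409/427, 168/16) = 10.5 servings → $3.67.
carrots + banana with both tight: 3.402 servings and 0.7181 servings → $1.95.
The minimum over all feasible corners is $1.95.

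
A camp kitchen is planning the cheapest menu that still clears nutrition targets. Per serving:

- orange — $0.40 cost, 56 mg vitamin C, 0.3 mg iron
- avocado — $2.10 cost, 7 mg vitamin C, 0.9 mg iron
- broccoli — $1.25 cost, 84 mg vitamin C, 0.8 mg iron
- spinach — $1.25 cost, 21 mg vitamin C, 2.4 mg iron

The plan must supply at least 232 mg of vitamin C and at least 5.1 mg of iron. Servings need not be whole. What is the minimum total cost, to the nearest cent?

$3.51

At the optimum either one food covers both requirements or two foods hit both targets exactly; no other combination can be cheaper.
orange only: max(232/56, 5.1/0.3) = 17 servings → $6.80.
avocado only: max(232/7, 5.1/0.9) = 33.14 servings → $69.60.
broccoli only: max(232/84, 5.1/0.8) = 6.375 servings → $7.97.
spinach only: max(232/21, 5.1/2.4) = 11.05 servings → $13.81.
orange + avocado with both tight: 3.584 servings and 4.472 servings → $10.82.
orange + broccoli: the both-tight solution has a negative serving — not a feasible corner.
orange + spinach with both tight: 3.511 servings and 1.686 servings → $3.51.
avocado + broccoli with both tight: 3.469 servings and 2.473 servings → $10.38.
avocado + spinach: the both-tight solution has a negative serving — not a feasible corner.
broccoli + spinach with both tight: 2.433 servings and 1.314 servings → $4.68.
The minimum over all feasible corners is $3.51.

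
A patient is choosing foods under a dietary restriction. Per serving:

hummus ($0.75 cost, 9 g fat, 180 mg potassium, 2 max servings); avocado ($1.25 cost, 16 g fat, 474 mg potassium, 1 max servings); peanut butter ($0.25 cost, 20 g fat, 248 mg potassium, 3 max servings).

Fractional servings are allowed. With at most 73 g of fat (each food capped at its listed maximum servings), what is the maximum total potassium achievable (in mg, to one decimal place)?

1317.6 mg

Potassium per g fat: avocado 29.62, hummus 20, peanut butter 12.4.
Take 1 serving of avocado: uses 16 g fat, +474.0 mg potassium (running total 474.0 mg).
Take 2 servings of hummus: uses 18 g fat, +360.0 mg potassium (running total 834.0 mg).
Take 1.95 servings of peanut butter: uses 39 g fat, +483.6 mg potassium (running total 1317.6 mg).
Greedy by best ratio exhausts the fat allowance optimally: 1317.6 mg.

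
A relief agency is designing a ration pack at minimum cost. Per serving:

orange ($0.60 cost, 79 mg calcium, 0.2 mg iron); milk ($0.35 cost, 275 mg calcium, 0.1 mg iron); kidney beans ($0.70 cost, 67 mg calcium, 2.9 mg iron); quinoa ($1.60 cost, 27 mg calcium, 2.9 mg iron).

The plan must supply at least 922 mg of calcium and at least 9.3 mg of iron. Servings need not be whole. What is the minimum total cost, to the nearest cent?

The cheapest plan sits at a corner of the feasible region — with two constraints it uses at most two foods.
orange only: max(922/79, 9.3/0.2) = 46.5 servings → $27.90.
milk only: max(922/275, 9.3/0.1) = 93 servings → $32.55.
kidney beans only: max(922/67, 9.3/2.9) = 13.76 servings → $9.63.
quinoa only: max(922/27, 9.3/2.9) = 34.15 servings → $54.64.
orange + milk: the both-tight solution has a negative serving — not a feasible corner.
orange + kidney beans with both tight: 9.507 servings and 2.551 servings → $7.49.
orange + quinoa with both tight: 10.83 servings and 2.46 servings → $10.43.
milk + kidney beans with both tight: 2.593 servings and 3.117 servings → $3.09.
milk + quinoa with both tight: 3.048 servings and 3.102 servings → $6.03.
kidney beans + quinoa: the both-tight solution has a negative serving — not a feasible corner.
Cheapest feasible corner: $3.09.

$3.09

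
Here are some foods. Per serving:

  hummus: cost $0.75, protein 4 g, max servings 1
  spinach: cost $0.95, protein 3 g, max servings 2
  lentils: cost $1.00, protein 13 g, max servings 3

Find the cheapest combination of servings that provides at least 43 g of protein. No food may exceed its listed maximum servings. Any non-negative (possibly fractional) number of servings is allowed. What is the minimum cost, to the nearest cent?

$3.75

Cost per g of protein: lentils $0.0769, hummus $0.1875, spinach $0.3167.
Take 3 servings of lentils: +39.0 g protein for $3.00 (total $3.00, still need 4.0 g).
Take 1 serving of hummus: +4.0 g protein for $0.75 (total $3.75, still need 0.0 g).
Filling from the cheapest source first is optimal under one linear minimum: $3.75.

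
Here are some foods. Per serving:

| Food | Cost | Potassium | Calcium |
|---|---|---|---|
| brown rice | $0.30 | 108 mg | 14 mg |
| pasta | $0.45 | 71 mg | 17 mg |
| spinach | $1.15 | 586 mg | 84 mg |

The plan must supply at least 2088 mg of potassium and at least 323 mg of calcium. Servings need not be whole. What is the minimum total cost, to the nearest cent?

$4.42

brown rice only: max(2088/108, 323/14) = 23.07 servings → $6.92.
pasta only: max(2088/71, 323/17) = 29.41 servings → $13.23.
spinach only: max(2088/586, 323/84) = 3.845 servings → $4.42.
brown rice + pasta with both tight: 14.92 servings and 6.713 servings → $7.50.
brown rice + spinach with both targets exact would need a negative amount; discard.
pasta + spinach with both tight: 3.473 servings and 3.142 servings → $5.18.
The minimum over all feasible corners is $4.42.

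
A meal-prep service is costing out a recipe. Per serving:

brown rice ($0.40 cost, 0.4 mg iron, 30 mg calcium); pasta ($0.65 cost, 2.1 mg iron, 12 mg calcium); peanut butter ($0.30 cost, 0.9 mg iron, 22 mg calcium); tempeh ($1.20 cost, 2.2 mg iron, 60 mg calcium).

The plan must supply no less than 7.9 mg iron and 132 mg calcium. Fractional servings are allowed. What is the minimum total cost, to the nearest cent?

brown rice only: max(7.9/0.4, 132/30) = 19.75 servings → $7.90.
pasta only: max(7.9/2.1, 132/12) = 11 servings → $7.15.
peanut butter only: max(7.9/0.9, 132/22) = 8.778 servings → $2.63.
tempeh only: max(7.9/2.2, 132/60) = 3.591 servings → $4.31.
brown rice + pasta with both tight: 3.134 servings and 3.165 servings → $3.31.
brown rice + peanut butter: intersection lies outside the first quadrant.
brown rice + tempeh: the both-tight solution has a negative serving — not a feasible corner.
pasta + peanut butter with both tight: 1.554 servings and 5.153 servings → $2.56.
pasta + tempeh with both tight: 1.843 servings and 1.831 servings → $3.40.
peanut butter + tempeh with both targets exact would need a negative amount; discard.
So the least-cost plan costs $2.56.

$2.56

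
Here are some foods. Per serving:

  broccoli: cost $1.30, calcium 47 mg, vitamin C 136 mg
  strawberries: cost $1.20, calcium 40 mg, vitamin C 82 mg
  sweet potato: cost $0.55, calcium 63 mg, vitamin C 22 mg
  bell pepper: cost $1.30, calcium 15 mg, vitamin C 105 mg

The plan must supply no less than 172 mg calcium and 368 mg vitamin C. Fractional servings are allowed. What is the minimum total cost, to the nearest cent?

The cheapest plan sits at a corner of the feasible region — with two constraints it uses at most two foods.
broccoli only: max(172/47, 368/136) = 3.66 servings → $4.76.
strawberries only: max(172/40, 368/82) = 4.488 servings → $5.39.
sweet potato only: max(172/63, 368/22) = 16.73 servings → $9.20.
bell pepper only: max(172/15, 368/105) = 11.47 servings → $14.91.
broccoli + strawberries with both tight: 0.3884 servings and 3.844 servings → $5.12.
broccoli + sweet potato with both tight: 2.575 servings and 0.8091 servings → $3.79.
broccoli + bell pepper: the both-tight solution has a negative serving — not a feasible corner.
strawberries + sweet potato: intersection lies outside the first quadrant.
strawberries + bell pepper with both tight: 4.222 servings and 0.2074 servings → $5.34.
sweet potato + bell pepper with both tight: 1.995 servings and 3.087 servings → $5.11.
So the least-cost plan costs $3.79.

$3.79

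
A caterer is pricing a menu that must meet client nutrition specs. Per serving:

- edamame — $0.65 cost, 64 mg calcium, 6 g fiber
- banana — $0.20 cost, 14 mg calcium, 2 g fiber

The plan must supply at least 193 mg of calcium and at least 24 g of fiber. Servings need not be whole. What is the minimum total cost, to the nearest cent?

$2.46

Check every corner: each single food scaled to meet both minima, and each pair solved so both constraints bind.
edamame only: max(193/64, 24/6) = 4 servings → $2.60.
banana only: max(193/14, 24/2) = 13.79 servings → $2.76.
edamame + banana with both tight: 1.136 servings and 8.591 servings → $2.46.
The minimum over all feasible corners is $2.46.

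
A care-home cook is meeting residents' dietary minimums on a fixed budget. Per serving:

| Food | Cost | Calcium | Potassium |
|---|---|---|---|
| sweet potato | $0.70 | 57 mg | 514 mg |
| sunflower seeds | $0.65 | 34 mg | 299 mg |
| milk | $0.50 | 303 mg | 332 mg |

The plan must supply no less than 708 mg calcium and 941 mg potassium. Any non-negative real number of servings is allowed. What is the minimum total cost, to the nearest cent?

An LP optimum is at a vertex; with two nutrient constraints at most two foods are used. Check each candidate.
sweet potato only: max(708/57, 941/514) = 12.42 servings → $8.69.
sunflower seeds only: max(708/34, 941/299) = 20.82 servings → $13.54.
milk only: max(708/303, 941/332) = 2.834 servings → $1.42.
sweet potato + sunflower seeds: intersection lies outside the first quadrant.
sweet potato + milk with both tight: 0.3659 servings and 2.268 servings → $1.39.
sunflower seeds + milk with both tight: 0.6313 servings and 2.266 servings → $1.54.
So the least-cost plan costs $1.39.

$1.39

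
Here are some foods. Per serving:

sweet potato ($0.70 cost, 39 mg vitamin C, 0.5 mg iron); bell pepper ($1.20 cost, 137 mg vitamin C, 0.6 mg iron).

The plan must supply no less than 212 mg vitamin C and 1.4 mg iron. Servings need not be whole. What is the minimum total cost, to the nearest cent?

$2.37

For a min-cost LP with two ≥-constraints, a basic feasible solution has at most two positive variables.
sweet potato only: max(212/39, 1.4/0.5) = 5.436 servings → $3.81.
bell pepper only: max(212/137, 1.4/0.6) = 2.333 servings → $2.80.
sweet potato + bell pepper with both tight: 1.432 servings and 1.14 servings → $2.37.
The minimum over all feasible corners is $2.37.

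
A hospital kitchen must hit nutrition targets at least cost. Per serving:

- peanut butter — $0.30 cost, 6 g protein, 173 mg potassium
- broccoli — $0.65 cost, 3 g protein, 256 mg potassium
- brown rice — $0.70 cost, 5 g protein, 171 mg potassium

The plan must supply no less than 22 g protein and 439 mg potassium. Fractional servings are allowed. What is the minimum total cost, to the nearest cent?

With two linear requirements the optimum uses one or two foods; enumerate the corners.
peanut butter only: max(22/6, 439/173) = 3.667 servings → $1.10.
broccoli only: max(22/3, 439/256) = 7.333 servings → $4.77.
brown rice only: max(22/5, 439/171) = 4.4 servings → $3.08.
peanut butter + broccoli: the both-tight solution has a negative serving — not a feasible corner.
peanut butter + brown rice with both targets exact would need a negative amount; discard.
broccoli + brown rice: intersection lies outside the first quadrant.
So the least-cost plan costs $1.10.

$1.10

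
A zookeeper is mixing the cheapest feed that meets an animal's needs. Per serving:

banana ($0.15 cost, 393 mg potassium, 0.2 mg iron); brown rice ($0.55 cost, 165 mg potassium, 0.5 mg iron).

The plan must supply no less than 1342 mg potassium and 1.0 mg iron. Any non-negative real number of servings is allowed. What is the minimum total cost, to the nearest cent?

$0.75

An LP optimum is at a vertex; with two nutrient constraints at most two foods are used. Check each candidate.
banana only: max(1342/393, 1.0/0.2) = 5 servings → $0.75.
brown rice only: max(1342/165, 1.0/0.5) = 8.133 servings → $4.47.
banana + brown rice with both tight: 3.095 servings and 0.7621 servings → $0.88.
So the least-cost plan costs $0.75.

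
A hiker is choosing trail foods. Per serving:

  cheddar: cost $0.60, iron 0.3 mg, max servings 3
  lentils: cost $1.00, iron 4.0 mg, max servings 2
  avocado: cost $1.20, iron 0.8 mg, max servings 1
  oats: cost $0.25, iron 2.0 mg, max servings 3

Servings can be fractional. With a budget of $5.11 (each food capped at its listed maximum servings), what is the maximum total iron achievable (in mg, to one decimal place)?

Iron per dollar: oats 8, lentils 4, avocado 0.6667, cheddar 0.5.
Take 3 servings of oats: spends $0.75, +6.0 mg iron (running total 6.0 mg).
Take 2 servings of lentils: spends $2.00, +8.0 mg iron (running total 14.0 mg).
Take 1 serving of avocado: spends $1.20, +0.8 mg iron (running total 14.8 mg).
Take 1.933 servings of cheddar: spends $1.16, +0.6 mg iron (running total 15.4 mg).
Greedy by best ratio exhausts the cost allowance optimally: 15.4 mg.

15.4 mg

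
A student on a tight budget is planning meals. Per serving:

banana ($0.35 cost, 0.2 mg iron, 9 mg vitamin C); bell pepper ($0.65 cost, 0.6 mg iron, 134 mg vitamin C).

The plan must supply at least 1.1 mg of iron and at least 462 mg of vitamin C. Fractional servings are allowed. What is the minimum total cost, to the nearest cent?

With two linear requirements the optimum uses one or two foods; enumerate the corners.
banana only: max(1.1/0.2, 462/9) = 51.33 servings → $17.97.
bell pepper only: max(1.1/0.6, 462/134) = 3.448 servings → $2.24.
banana + bell pepper: the both-tight solution has a negative serving — not a feasible corner.
So the least-cost plan costs $2.24.

$2.24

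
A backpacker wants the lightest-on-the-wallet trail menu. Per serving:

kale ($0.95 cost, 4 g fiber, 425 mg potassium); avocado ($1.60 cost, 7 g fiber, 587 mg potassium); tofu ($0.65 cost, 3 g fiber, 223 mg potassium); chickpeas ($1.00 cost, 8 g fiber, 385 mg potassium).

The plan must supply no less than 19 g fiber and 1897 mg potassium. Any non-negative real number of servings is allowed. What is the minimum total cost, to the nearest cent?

With two linear requirements the optimum uses one or two foods; enumerate the corners.
kale only: max(19/4, 1897/425) = 4.75 servings → $4.51.
avocado only: max(19/7, 1897/587) = 3.232 servings → $5.17.
tofu only: max(19/3, 1897/223) = 8.507 servings → $5.53.
chickpeas only: max(19/8, 1897/385) = 4.927 servings → $4.93.
kale + avocado with both tight: 3.391 servings and 0.7767 servings → $4.46.
kale + tofu with both tight: 3.796 servings and 1.272 servings → $4.43.
kale + chickpeas with both tight: 4.226 servings and 0.2618 servings → $4.28.
avocado + tofu: intersection lies outside the first quadrant.
avocado + chickpeas: the both-tight solution has a negative serving — not a feasible corner.
tofu + chickpeas with both targets exact would need a negative amount; discard.
Cheapest feasible corner: $4.28.

$4.28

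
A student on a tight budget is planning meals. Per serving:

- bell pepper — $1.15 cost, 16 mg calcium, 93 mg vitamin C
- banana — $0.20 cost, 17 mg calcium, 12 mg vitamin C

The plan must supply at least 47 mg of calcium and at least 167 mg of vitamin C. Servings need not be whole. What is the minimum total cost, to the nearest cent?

$2.13

At the optimum either one food covers both requirements or two foods hit both targets exactly; no other combination can be cheaper.
bell pepper only: max(47/16, 167/93) = 2.938 servings → $3.38.
banana only: max(47/17, 167/12) = 13.92 servings → $2.78.
bell pepper + banana with both tight: 1.638 servings and 1.223 servings → $2.13.
Cheapest feasible corner: $2.13.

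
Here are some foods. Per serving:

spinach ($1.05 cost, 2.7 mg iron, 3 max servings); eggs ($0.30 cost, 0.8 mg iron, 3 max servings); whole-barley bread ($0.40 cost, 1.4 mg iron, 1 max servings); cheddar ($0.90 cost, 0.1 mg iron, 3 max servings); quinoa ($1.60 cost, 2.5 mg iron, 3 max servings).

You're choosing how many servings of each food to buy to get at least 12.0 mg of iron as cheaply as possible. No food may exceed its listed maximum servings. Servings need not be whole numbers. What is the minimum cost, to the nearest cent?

$4.51

Cost per mg of iron: whole-barley bread $0.2857, eggs $0.3750, spinach $0.3889, quinoa $0.6400, cheddar $9.0000.
Take 1 serving of whole-barley bread: +1.4 mg iron for $0.40 (total $0.40, still need 10.6 mg).
Take 3 servings of eggs: +2.4 mg iron for $0.90 (total $1.30, still need 8.2 mg).
Take 3 servings of spinach: +8.1 mg iron for $3.15 (total $4.45, still need 0.1 mg).
Take 0.04 servings of quinoa: +0.1 mg iron for $0.06 (total $4.51, still need 0.0 mg).
Greedy by cheapest-per-mg is optimal for a single linear constraint, so the minimum cost is $4.51.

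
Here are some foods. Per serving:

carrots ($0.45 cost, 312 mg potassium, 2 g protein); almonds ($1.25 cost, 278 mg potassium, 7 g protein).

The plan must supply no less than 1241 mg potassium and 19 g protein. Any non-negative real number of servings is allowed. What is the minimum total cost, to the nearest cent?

Compare the cost at each extreme point of the feasible region.
carrots only: max(1241/312, 19/2) = 9.5 servings → $4.28.
almonds only: max(1241/278, 19/7) = 4.464 servings → $5.58.
carrots + almonds with both tight: 2.092 servings and 2.117 servings → $3.59.
Cheapest feasible corner: $3.59.

$3.59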